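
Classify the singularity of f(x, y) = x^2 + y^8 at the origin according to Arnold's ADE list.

The Hessian of f at 0 is [[2, 0], [0, 0]] with rank 1, so corank 1. A Groebner basis of the Jacobian ideal J(f) in C{x,y} is {y^7, x}; counting standard monomials gives mu = 7. Corank 1: A-series; mu = 7 gives A_7.

A7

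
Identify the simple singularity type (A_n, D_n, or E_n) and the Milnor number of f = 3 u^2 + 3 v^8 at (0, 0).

The Hessian of f at 0 has rank 1. Corank 1: A-series; mu = 7 gives A_7.

Type A_7, Milnor number mu = 7.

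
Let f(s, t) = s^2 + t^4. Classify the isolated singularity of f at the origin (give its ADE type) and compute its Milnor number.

The Hessian of f at 0 is [[2, 0], [0, 0]] with rank 1, so corank 1. A Groebner basis of the Jacobian ideal J(f) in C{s,t} is {t^3, s}; counting standard monomials gives mu = 3. Corank 1: A-series; mu = 3 gives A_3.

Type A_{3}, Milnor number mu = 3.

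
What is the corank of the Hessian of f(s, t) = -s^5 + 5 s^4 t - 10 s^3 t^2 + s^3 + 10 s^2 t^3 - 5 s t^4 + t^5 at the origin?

Hessian at 0 has rank 0.

2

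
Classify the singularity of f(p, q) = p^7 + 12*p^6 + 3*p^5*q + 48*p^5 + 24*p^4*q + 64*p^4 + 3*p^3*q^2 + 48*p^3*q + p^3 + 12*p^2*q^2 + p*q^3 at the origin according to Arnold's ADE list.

E7

The Hessian of f at 0 is [[0, 0], [0, 0]] with rank 0, so corank 2. A Groebner basis of the Jacobian ideal J(f) in C{p,q} is {3*p^2/16 + q^4 + q^3/16, p^3, p^2*q - p^2/16 - q^3/48, p^2/2 + p*q^2 + q^3/6}; counting standard monomials gives mu = 7. Corank 2; j^3 = p^3 is a perfect cube, so E-series; the 4-jet and mu = 7 give E_7.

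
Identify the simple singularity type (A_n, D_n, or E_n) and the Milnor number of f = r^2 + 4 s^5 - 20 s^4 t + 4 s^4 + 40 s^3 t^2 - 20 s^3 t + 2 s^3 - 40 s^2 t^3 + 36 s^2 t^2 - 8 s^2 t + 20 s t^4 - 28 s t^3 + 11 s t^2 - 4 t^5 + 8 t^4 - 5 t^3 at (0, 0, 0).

Type D4, Milnor number mu = 4.

The Hessian of f at 0 has rank 1. Corank 2; j^3 = (s - t)*(2*s^2 - 6*s*t + 5*t^2) splits into three distinct lines over C (the quadratic factor has nonzero discriminant), so D_4.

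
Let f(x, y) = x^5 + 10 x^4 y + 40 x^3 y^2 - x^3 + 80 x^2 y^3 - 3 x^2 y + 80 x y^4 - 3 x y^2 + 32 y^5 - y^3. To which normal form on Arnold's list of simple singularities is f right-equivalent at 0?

E8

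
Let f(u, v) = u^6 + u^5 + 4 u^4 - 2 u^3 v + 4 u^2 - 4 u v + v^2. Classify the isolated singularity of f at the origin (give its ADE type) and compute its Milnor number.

Type A_{4}, Milnor number mu = 4.

The Hessian of f at 0 has rank 1. Corank 1: A-series; mu = 4 gives A_4.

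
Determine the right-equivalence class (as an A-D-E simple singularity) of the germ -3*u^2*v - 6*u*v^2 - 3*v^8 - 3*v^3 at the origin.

D_9

The Hessian of f at 0 has rank 0. Corank 2; j^3 = -3*v*(u + v)^2 has shape L^2 M (L != M), so D-series; mu = 9 gives D_9.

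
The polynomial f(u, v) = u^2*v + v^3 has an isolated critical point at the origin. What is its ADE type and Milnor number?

The Hessian of f at 0 has rank 0. Corank 2; j^3 = v*(u^2 + v^2) splits into three distinct lines over C (the quadratic factor has nonzero discriminant), so D_4.

Type D4, Milnor number mu = 4.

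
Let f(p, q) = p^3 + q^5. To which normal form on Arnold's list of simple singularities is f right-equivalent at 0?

The Hessian of f at 0 has rank 0. Corank 2; j^3 = p^3 is a perfect cube, so E-series; the 5-jet and mu = 8 give E_8.

E_{8}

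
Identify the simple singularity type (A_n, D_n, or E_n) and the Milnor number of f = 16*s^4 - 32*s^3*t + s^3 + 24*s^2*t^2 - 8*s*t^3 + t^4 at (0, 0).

Type E6, Milnor number mu = 6.

The Hessian of f at 0 has rank 0. Corank 2; j^3 = s^3 is a perfect cube, so E-series; the 4-jet and mu = 6 give E_6.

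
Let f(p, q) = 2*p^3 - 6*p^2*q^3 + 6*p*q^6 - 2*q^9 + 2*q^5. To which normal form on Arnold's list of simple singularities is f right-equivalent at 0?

The Hessian of f at 0 is [[0, 0], [0, 0]] with rank 0, so corank 2. A Groebner basis of the Jacobian ideal J(f) in C{p,q} is {-p^2/2 + p*q^3, q^4, p^3, p^2*q}; counting standard monomials gives mu = 8. Corank 2; j^3 = 2*p^3 is a perfect cube, so E-series; the 5-jet and mu = 8 give E_8.

E_{8}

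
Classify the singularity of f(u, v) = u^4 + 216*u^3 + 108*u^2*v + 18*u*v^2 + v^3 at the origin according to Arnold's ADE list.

The Hessian of f at 0 has rank 0. Corank 2; j^3 = (6*u + v)^3 is a perfect cube, so E-series; the 4-jet and mu = 6 give E_6.

E_{6}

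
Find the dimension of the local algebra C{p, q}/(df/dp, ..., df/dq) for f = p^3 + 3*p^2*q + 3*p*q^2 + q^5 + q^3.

The Hessian of f at 0 is [[0, 0], [0, 0]] with rank 0, so corank 2. A Groebner basis of the Jacobian ideal J(f) in C{p,q} is {q^4, p^2 + 2*p*q + q^2}; counting standard monomials gives mu = 8. Corank 2; j^3 = (p + q)^3 is a perfect cube, so E-series; the 5-jet and mu = 8 give E_8.

8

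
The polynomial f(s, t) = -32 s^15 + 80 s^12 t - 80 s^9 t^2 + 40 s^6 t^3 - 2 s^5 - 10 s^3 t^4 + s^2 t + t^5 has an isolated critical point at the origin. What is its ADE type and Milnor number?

Type D_{6}, Milnor number mu = 6.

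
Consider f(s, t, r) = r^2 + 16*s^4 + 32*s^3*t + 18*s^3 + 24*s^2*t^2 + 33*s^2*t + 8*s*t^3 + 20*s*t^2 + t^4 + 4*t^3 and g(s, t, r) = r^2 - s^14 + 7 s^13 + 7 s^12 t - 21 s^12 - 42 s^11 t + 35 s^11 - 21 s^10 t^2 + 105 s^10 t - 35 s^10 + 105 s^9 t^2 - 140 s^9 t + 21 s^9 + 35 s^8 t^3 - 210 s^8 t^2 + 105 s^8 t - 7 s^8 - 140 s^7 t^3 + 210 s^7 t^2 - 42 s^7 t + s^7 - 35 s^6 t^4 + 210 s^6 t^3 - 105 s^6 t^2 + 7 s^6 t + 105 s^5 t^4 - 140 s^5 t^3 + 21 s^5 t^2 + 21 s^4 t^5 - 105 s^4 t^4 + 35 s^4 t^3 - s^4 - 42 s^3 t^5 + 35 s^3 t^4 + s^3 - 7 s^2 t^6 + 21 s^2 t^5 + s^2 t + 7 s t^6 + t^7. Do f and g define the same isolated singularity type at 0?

No.

The Hessian of f at 0 has rank 1. Corank 2; j^3 = (2*s + t)*(3*s + 2*t)^2 has shape L^2 M (L != M), so D-series; mu = 5 gives D_5. The Hessian of g at 0 has rank 1. Corank 2; j^3 = s^2*(s + t) has shape L^2 M (L != M), so D-series; mu = 8 gives D_8. f is D_5 but g is D_8, hence not right-equivalent.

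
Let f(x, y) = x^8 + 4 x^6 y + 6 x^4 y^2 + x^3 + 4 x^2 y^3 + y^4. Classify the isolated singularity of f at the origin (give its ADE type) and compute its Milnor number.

The Hessian of f at 0 has rank 0. Corank 2; j^3 = x^3 is a perfect cube, so E-series; the 4-jet and mu = 6 give E_6.

Type E6, Milnor number mu = 6.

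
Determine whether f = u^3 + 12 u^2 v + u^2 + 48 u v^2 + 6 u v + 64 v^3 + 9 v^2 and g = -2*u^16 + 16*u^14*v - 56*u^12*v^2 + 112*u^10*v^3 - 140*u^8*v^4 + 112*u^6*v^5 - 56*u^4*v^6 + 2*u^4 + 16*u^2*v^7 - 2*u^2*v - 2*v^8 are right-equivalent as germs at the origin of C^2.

No.

The Hessian of f at 0 is [[2, 6], [6, 18]] with rank 1, so corank 1. A Groebner basis of the Jacobian ideal J(f) in C{u,v} is {v^2, u + 3*v}; counting standard monomials gives mu = 2. Corank 1: A-series; mu = 2 gives A_2. The Hessian of g at 0 is [[0, 0], [0, 0]] with rank 0, so corank 2. A Groebner basis of the Jacobian ideal J(g) in C{u,v} is {u^2/8 + v^7, u^3, u*v}; counting standard monomials gives mu = 9. Corank 2; j^3 = -2*u^2*v has shape L^2 M (L != M), so D-series; mu = 9 gives D_9. f is A_2 but g is D_9, hence not right-equivalent.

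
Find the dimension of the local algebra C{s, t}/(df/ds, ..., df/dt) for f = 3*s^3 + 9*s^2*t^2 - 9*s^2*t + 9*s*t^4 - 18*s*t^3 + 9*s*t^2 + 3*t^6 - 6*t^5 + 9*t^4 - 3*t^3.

8

The Hessian of f at 0 is [[0, 0], [0, 0]] with rank 0, so corank 2. A Groebner basis of the Jacobian ideal J(f) in C{s,t} is {t^4, s^3 - 3*s^2*t - 3*s^2/2 + 3*s*t + 2*t^3 - 3*t^2/2, s^2/2 + s*t^2 - s*t - t^3 + t^2/2}; counting standard monomials gives mu = 8. Corank 2; j^3 = 3*(s - t)^3 is a perfect cube, so E-series; the 5-jet and mu = 8 give E_8.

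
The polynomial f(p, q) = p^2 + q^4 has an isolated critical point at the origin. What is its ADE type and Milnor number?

The Hessian of f at 0 is [[2, 0], [0, 0]] with rank 1, so corank 1. A Groebner basis of the Jacobian ideal J(f) in C{p,q} is {q^3, p}; counting standard monomials gives mu = 3. Corank 1: A-series; mu = 3 gives A_3.

Type A_{3}, Milnor number mu = 3.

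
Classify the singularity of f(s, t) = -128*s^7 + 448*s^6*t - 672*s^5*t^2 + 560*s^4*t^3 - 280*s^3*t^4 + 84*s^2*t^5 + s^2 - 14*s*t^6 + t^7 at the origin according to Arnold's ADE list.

A_6

The Hessian of f at 0 is [[2, 0], [0, 0]] with rank 1, so corank 1. A Groebner basis of the Jacobian ideal J(f) in C{s,t} is {t^6, s}; counting standard monomials gives mu = 6. Corank 1: A-series; mu = 6 gives A_6.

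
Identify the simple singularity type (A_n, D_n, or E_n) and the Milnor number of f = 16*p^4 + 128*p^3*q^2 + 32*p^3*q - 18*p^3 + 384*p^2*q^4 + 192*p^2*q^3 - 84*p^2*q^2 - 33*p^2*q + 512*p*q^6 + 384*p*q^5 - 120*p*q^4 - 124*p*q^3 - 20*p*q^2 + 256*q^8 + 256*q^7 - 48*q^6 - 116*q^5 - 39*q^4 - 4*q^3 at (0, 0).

Type D_5, Milnor number mu = 5.

The Hessian of f at 0 is [[0, 0], [0, 0]] with rank 0, so corank 2. A Groebner basis of the Jacobian ideal J(f) in C{p,q} is {p*q^2 - 27*p*q/85 - 18*q^2/85, 81*p*q/170 + q^3 + 27*q^2/85, p^2 + 338*p*q/255 + 112*q^2/255}; counting standard monomials gives mu = 5. Corank 2; j^3 = -(2*p + q)*(3*p + 2*q)^2 has shape L^2 M (L != M), so D-series; mu = 5 gives D_5.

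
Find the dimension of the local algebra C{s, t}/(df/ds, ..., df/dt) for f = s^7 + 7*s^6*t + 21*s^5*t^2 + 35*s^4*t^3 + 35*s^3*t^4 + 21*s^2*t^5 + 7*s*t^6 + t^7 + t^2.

6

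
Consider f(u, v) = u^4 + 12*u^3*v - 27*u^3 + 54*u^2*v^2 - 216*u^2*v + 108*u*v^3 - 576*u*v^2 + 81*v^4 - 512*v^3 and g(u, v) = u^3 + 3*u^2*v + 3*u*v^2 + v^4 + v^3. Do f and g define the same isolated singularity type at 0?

Yes.

The Hessian of f at 0 is [[0, 0], [0, 0]] with rank 0, so corank 2. A Groebner basis of the Jacobian ideal J(f) in C{u,v} is {v^4, u*v^2 + 25*v^3/9, u^2 + 16*u*v/3 + 64*v^2/9}; counting standard monomials gives mu = 6. Corank 2; j^3 = -(3*u + 8*v)^3 is a perfect cube, so E-series; the 4-jet and mu = 6 give E_6. The Hessian of g at 0 is [[0, 0], [0, 0]] with rank 0, so corank 2. A Groebner basis of the Jacobian ideal J(g) in C{u,v} is {v^3, u^2 + 2*u*v + v^2}; counting standard monomials gives mu = 6. Corank 2; j^3 = (u + v)^3 is a perfect cube, so E-series; the 4-jet and mu = 6 give E_6. Both have type E_6, hence right-equivalent.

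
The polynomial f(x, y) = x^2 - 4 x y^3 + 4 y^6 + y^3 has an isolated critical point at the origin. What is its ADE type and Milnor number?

Type A_{2}, Milnor number mu = 2.

The Hessian of f at 0 is [[2, 0], [0, 0]] with rank 1, so corank 1. A Groebner basis of the Jacobian ideal J(f) in C{x,y} is {y^2, x}; counting standard monomials gives mu = 2. Corank 1: A-series; mu = 2 gives A_2.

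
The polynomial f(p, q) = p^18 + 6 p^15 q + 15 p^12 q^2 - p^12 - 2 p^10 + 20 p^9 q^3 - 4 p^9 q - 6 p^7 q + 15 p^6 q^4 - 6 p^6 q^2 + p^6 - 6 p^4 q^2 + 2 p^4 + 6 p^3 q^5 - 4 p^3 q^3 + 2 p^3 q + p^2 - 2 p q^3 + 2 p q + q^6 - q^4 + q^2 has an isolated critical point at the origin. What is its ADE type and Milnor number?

The Hessian of f at 0 has rank 1. Corank 1: A-series; mu = 3 gives A_3.

Type A_3, Milnor number mu = 3.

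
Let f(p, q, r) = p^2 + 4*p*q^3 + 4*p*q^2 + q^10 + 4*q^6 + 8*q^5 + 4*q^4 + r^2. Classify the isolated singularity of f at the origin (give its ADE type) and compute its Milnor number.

Type A_9, Milnor number mu = 9.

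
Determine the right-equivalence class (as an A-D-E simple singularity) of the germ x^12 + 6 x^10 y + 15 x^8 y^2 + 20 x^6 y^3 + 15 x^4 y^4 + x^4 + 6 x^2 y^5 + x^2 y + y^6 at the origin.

D_{7}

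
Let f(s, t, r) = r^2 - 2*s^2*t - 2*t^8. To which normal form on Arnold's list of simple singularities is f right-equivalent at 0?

D9

The Hessian of f at 0 has rank 1. Corank 2; j^3 = -2*s^2*t has shape L^2 M (L != M), so D-series; mu = 9 gives D_9.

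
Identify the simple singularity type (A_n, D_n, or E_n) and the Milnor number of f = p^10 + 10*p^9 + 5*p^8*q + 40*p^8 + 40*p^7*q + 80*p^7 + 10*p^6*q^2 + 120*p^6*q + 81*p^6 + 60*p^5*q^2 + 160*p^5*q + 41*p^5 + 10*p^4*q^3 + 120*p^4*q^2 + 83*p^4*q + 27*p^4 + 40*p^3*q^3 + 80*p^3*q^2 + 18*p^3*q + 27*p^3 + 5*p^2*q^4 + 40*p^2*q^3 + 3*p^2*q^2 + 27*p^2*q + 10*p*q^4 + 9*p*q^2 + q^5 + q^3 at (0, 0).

The Hessian of f at 0 has rank 0. Corank 2; j^3 = (3*p + q)^3 is a perfect cube, so E-series; the 5-jet and mu = 8 give E_8.

Type E_8, Milnor number mu = 8.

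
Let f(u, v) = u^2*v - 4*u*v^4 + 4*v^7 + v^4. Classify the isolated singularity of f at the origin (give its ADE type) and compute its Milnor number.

Type D_5, Milnor number mu = 5.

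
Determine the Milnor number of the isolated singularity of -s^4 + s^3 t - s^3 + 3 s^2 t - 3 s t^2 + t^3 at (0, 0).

The Hessian of f at 0 has rank 0. Corank 2; j^3 = -(s - t)^3 is a perfect cube, so E-series; the 4-jet and mu = 7 give E_7.

7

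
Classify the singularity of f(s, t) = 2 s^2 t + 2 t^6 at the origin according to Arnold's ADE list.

The Hessian of f at 0 has rank 0. Corank 2; j^3 = 2*s^2*t has shape L^2 M (L != M), so D-series; mu = 7 gives D_7.

D_7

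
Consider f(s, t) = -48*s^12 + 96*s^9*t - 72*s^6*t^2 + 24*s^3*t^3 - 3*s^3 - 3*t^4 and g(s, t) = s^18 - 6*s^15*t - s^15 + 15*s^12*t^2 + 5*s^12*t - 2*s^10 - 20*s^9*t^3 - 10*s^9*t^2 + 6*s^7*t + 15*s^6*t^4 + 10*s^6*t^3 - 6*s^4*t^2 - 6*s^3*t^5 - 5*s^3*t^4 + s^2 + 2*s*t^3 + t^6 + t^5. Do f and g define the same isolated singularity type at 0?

No.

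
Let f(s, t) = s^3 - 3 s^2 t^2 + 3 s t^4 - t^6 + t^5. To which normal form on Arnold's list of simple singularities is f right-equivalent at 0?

The Hessian of f at 0 has rank 0. Corank 2; j^3 = s^3 is a perfect cube, so E-series; the 5-jet and mu = 8 give E_8.

E8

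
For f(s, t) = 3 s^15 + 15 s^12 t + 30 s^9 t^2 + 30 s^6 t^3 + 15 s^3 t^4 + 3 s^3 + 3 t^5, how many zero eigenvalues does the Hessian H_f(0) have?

2

The Hessian at 0 is [[0, 0], [0, 0]] of rank 0; hence corank 2.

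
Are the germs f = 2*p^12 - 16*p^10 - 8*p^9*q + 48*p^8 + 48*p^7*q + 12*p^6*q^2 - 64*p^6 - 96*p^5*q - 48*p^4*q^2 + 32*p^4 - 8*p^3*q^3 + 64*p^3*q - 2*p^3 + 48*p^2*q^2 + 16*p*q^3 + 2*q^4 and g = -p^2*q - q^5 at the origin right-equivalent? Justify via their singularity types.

The Hessian of f at 0 has rank 0. Corank 2; j^3 = -2*p^3 is a perfect cube, so E-series; the 4-jet and mu = 6 give E_6. The Hessian of g at 0 has rank 0. Corank 2; j^3 = -p^2*q has shape L^2 M (L != M), so D-series; mu = 6 gives D_6. f is E_6 but g is D_6, hence not right-equivalent.

No.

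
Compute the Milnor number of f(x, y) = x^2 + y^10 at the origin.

The Hessian of f at 0 has rank 1. Corank 1: A-series; mu = 9 gives A_9.

9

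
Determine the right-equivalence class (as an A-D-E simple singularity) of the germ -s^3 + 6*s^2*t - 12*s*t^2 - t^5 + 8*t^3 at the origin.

E_{8}

The Hessian of f at 0 has rank 0. Corank 2; j^3 = -(s - 2*t)^3 is a perfect cube, so E-series; the 5-jet and mu = 8 give E_8.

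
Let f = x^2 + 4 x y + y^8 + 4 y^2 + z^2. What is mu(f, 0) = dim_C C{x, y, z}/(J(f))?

7

The Hessian of f at 0 has rank 2. Corank 1: A-series; mu = 7 gives A_7.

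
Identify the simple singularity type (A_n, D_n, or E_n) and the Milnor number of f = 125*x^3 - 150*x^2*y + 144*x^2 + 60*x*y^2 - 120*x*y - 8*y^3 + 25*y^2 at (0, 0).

The Hessian of f at 0 has rank 1. Corank 1: A-series; mu = 2 gives A_2.

Type A_2, Milnor number mu = 2.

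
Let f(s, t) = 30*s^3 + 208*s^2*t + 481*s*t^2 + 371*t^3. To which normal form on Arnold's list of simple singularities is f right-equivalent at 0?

D_{4}

The Hessian of f at 0 has rank 0. Corank 2; j^3 = (3*s + 7*t)*(10*s^2 + 46*s*t + 53*t^2) splits into three distinct lines over C (the quadratic factor has nonzero discriminant), so D_4.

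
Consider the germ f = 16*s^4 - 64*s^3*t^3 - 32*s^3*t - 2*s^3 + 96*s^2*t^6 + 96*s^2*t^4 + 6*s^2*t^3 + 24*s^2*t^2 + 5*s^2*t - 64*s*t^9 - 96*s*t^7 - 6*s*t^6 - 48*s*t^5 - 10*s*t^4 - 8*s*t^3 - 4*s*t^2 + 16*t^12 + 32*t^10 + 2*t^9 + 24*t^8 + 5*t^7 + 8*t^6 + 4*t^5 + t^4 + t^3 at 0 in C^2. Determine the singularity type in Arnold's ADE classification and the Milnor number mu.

Type D_{5}, Milnor number mu = 5.

The Hessian of f at 0 has rank 0. Corank 2; j^3 = -(s - t)^2*(2*s - t) has shape L^2 M (L != M), so D-series; mu = 5 gives D_5.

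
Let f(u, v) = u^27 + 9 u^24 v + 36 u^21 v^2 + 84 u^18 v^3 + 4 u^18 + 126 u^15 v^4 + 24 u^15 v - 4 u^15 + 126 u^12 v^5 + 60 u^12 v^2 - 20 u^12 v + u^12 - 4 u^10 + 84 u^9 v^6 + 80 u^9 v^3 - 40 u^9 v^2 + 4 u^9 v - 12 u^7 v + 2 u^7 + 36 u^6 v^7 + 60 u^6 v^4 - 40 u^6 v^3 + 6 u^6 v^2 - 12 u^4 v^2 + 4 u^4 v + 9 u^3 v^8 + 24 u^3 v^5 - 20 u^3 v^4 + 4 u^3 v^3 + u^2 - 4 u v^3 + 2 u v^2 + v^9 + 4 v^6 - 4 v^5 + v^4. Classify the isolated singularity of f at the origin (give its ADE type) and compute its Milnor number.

Type A8, Milnor number mu = 8.

The Hessian of f at 0 is [[2, 0], [0, 0]] with rank 1, so corank 1. A Groebner basis of the Jacobian ideal J(f) in C{u,v} is {-u^2/2 + u*v^3 - u*v^2/2, -u*v/2 + v^4 - v^3/2, u^3 + u^2/4 + u*v^2/2 + u*v/8 - 3*u + 49*v^3/8 - 3*v^2, u^2*v + u^2 + 3*u*v^2/2 + u*v/4 - 2*u + 17*v^3/4 - 2*v^2}; counting standard monomials gives mu = 8. Corank 1: A-series; mu = 8 gives A_8.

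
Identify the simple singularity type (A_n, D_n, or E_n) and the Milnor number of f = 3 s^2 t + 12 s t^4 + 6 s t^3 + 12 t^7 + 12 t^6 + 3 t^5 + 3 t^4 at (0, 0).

Type D_{5}, Milnor number mu = 5.

The Hessian of f at 0 is [[0, 0], [0, 0]] with rank 0, so corank 2. A Groebner basis of the Jacobian ideal J(f) in C{s,t} is {s*t^2, s*t + t^3, s^2 - 4*s*t}; counting standard monomials gives mu = 5. Corank 2; j^3 = 3*s^2*t has shape L^2 M (L != M), so D-series; mu = 5 gives D_5.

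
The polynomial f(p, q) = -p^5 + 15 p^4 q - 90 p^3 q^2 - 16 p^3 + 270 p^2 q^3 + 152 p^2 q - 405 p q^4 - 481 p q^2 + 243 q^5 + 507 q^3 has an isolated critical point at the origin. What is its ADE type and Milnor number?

Type D_6, Milnor number mu = 6.

The Hessian of f at 0 is [[0, 0], [0, 0]] with rank 0, so corank 2. A Groebner basis of the Jacobian ideal J(f) in C{p,q} is {-1024*p*q/5 + q^4 + 3328*q^2/5, p*q^2 - 13*q^3/4, p^2 - 25*p*q/4 + 39*q^2/4}; counting standard monomials gives mu = 6. Corank 2; j^3 = -(p - 3*q)*(4*p - 13*q)^2 has shape L^2 M (L != M), so D-series; mu = 6 gives D_6.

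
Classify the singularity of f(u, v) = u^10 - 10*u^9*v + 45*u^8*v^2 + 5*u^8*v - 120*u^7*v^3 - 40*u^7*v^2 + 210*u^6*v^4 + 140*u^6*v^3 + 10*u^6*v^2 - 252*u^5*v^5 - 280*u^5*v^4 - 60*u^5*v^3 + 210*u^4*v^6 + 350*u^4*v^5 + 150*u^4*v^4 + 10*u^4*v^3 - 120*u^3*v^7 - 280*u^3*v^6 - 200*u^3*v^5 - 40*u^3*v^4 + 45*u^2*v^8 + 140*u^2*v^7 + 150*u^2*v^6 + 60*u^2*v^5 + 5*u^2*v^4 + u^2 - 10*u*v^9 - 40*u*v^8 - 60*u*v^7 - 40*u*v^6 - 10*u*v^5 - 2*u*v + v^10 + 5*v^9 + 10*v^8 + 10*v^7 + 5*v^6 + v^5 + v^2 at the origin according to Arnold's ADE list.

A_4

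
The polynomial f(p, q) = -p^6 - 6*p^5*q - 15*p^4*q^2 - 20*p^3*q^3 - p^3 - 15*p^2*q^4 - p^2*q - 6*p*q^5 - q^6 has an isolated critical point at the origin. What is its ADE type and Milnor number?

The Hessian of f at 0 has rank 0. Corank 2; j^3 = -p^2*(p + q) has shape L^2 M (L != M), so D-series; mu = 7 gives D_7.

Type D_{7}, Milnor number mu = 7.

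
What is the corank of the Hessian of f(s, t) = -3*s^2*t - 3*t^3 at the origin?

2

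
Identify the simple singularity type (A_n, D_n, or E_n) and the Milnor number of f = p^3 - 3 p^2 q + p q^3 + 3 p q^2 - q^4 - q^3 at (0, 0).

Type E_7, Milnor number mu = 7.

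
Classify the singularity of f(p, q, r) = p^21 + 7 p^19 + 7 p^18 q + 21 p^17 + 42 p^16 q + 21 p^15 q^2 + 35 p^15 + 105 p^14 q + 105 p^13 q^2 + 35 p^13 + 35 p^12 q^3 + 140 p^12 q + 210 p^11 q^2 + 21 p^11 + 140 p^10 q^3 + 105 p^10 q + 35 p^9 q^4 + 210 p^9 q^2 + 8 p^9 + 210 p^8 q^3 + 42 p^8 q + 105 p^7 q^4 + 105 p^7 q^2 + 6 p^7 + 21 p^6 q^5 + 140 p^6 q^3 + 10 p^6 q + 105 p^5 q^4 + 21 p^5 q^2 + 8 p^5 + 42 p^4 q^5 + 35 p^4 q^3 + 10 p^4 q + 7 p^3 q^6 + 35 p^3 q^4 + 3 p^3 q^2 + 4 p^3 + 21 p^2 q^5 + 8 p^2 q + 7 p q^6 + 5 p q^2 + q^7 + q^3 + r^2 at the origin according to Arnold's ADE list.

D8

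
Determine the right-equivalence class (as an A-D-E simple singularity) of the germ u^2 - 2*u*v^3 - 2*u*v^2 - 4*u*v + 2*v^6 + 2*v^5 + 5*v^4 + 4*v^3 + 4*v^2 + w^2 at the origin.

The Hessian of f at 0 has rank 2. Corank 1: A-series; mu = 5 gives A_5.

A_{5}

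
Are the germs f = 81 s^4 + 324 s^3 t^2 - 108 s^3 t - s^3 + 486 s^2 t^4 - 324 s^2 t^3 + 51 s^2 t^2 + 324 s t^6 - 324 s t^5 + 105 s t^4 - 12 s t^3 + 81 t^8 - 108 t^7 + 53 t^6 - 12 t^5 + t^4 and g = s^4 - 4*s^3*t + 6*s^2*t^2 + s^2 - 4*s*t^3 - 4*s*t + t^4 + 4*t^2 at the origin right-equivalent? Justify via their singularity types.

No.

The Hessian of f at 0 has rank 0. Corank 2; j^3 = -s^3 is a perfect cube, so E-series; the 4-jet and mu = 6 give E_6. The Hessian of g at 0 has rank 1. Corank 1: A-series; mu = 3 gives A_3. f is E_6 but g is A_3, hence not right-equivalent.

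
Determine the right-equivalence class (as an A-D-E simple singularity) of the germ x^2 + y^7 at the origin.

The Hessian of f at 0 is [[2, 0], [0, 0]] with rank 1, so corank 1. A Groebner basis of the Jacobian ideal J(f) in C{x,y} is {y^6, x}; counting standard monomials gives mu = 6. Corank 1: A-series; mu = 6 gives A_6.

A_6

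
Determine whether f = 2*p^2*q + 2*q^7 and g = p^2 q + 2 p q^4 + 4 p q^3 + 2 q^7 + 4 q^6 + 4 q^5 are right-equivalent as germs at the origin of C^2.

Yes.

The Hessian of f at 0 has rank 0. Corank 2; j^3 = 2*p^2*q has shape L^2 M (L != M), so D-series; mu = 8 gives D_8. The Hessian of g at 0 has rank 0. Corank 2; j^3 = p^2*q has shape L^2 M (L != M), so D-series; mu = 8 gives D_8. Both have type D_8, hence right-equivalent.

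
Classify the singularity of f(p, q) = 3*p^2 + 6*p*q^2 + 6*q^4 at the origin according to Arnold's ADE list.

A_{3}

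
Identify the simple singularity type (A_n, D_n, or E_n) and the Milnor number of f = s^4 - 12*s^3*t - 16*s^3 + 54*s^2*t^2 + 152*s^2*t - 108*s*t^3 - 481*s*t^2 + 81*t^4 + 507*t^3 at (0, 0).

Type D_5, Milnor number mu = 5.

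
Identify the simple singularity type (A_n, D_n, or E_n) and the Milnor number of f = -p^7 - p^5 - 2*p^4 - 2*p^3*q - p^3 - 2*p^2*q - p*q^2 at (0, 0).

The Hessian of f at 0 has rank 0. Corank 2; j^3 = -p*(p + q)^2 has shape L^2 M (L != M), so D-series; mu = 8 gives D_8.

Type D8, Milnor number mu = 8.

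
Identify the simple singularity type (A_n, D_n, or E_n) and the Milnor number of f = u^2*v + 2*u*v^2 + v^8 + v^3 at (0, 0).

Type D_{9}, Milnor number mu = 9.

The Hessian of f at 0 is [[0, 0], [0, 0]] with rank 0, so corank 2. A Groebner basis of the Jacobian ideal J(f) in C{u,v} is {u^2/8 + v^7 - v^2/8, u^3 + v^3, u*v + v^2}; counting standard monomials gives mu = 9. Corank 2; j^3 = v*(u + v)^2 has shape L^2 M (L != M), so D-series; mu = 9 gives D_9.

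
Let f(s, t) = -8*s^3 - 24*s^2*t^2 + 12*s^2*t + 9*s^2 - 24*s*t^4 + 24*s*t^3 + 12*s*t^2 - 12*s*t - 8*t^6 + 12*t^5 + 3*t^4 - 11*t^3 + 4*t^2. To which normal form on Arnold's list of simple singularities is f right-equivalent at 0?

A2

The Hessian of f at 0 is [[18, -12], [-12, 8]] with rank 1, so corank 1. A Groebner basis of the Jacobian ideal J(f) in C{s,t} is {t^2, s - 2*t/3}; counting standard monomials gives mu = 2. Corank 1: A-series; mu = 2 gives A_2.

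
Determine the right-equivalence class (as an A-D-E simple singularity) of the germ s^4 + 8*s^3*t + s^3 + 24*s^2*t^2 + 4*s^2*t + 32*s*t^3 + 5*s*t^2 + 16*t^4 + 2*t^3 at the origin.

D_5

The Hessian of f at 0 is [[0, 0], [0, 0]] with rank 0, so corank 2. A Groebner basis of the Jacobian ideal J(f) in C{s,t} is {s*t^2 + s*t/4 + t^2/4, -s*t/4 + t^3 - t^2/4, s^2 + 3*s*t + 2*t^2}; counting standard monomials gives mu = 5. Corank 2; j^3 = (s + t)^2*(s + 2*t) has shape L^2 M (L != M), so D-series; mu = 5 gives D_5.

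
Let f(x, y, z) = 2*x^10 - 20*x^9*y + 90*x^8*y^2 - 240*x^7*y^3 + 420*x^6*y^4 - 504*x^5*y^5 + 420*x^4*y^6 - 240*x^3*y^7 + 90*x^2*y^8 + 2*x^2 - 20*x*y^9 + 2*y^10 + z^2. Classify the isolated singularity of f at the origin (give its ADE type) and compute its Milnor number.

Type A_9, Milnor number mu = 9.

The Hessian of f at 0 has rank 2. Corank 1: A-series; mu = 9 gives A_9.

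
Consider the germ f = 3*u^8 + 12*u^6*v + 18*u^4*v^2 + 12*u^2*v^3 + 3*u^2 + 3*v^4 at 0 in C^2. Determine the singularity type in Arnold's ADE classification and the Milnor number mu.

The Hessian of f at 0 has rank 1. Corank 1: A-series; mu = 3 gives A_3.

Type A_{3}, Milnor number mu = 3.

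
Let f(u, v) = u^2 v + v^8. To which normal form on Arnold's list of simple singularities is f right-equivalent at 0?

The Hessian of f at 0 is [[0, 0], [0, 0]] with rank 0, so corank 2. A Groebner basis of the Jacobian ideal J(f) in C{u,v} is {u^2/8 + v^7, u^3, u*v}; counting standard monomials gives mu = 9. Corank 2; j^3 = u^2*v has shape L^2 M (L != M), so D-series; mu = 9 gives D_9.

D9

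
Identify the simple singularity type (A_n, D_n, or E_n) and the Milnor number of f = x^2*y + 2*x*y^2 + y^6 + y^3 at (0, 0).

The Hessian of f at 0 has rank 0. Corank 2; j^3 = y*(x + y)^2 has shape L^2 M (L != M), so D-series; mu = 7 gives D_7.

Type D7, Milnor number mu = 7.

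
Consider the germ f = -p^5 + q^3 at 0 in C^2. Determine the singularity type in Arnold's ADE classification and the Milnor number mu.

The Hessian of f at 0 has rank 0. Corank 2; j^3 = q^3 is a perfect cube, so E-series; the 5-jet and mu = 8 give E_8.

Type E8, Milnor number mu = 8.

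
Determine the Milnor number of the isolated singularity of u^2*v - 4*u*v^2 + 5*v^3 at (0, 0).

4

The Hessian of f at 0 has rank 0. Corank 2; j^3 = v*(u^2 - 4*u*v + 5*v^2) splits into three distinct lines over C (the quadratic factor has nonzero discriminant), so D_4.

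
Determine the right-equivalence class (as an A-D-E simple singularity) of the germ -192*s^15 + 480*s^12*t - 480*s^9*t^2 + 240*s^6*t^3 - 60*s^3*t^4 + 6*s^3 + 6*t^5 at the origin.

E_{8}

The Hessian of f at 0 is [[0, 0], [0, 0]] with rank 0, so corank 2. A Groebner basis of the Jacobian ideal J(f) in C{s,t} is {t^4, s^2}; counting standard monomials gives mu = 8. Corank 2; j^3 = 6*s^3 is a perfect cube, so E-series; the 5-jet and mu = 8 give E_8.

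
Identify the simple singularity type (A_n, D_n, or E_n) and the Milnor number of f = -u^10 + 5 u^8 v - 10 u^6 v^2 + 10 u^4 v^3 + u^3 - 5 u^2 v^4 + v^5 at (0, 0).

Type E_8, Milnor number mu = 8.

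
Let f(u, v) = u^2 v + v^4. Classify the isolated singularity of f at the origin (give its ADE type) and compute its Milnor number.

Type D_{5}, Milnor number mu = 5.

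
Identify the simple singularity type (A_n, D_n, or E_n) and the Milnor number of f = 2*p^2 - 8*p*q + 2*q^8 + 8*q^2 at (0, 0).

Type A_7, Milnor number mu = 7.

The Hessian of f at 0 has rank 1. Corank 1: A-series; mu = 7 gives A_7.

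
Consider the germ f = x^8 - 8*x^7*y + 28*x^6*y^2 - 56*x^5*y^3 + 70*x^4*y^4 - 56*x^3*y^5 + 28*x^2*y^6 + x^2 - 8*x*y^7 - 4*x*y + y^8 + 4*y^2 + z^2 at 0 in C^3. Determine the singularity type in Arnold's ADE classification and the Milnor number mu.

Type A_{7}, Milnor number mu = 7.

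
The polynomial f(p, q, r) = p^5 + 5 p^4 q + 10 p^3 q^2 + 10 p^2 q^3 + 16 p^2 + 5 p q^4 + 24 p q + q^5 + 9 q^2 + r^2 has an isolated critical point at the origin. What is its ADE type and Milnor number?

The Hessian of f at 0 has rank 2. Corank 1: A-series; mu = 4 gives A_4.

Type A_{4}, Milnor number mu = 4.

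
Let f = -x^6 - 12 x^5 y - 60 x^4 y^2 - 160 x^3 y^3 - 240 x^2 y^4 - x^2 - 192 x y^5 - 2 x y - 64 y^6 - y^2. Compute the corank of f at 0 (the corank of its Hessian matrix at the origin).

1

The Hessian at 0 is [[-2, -2], [-2, -2]] of rank 1; hence corank 1.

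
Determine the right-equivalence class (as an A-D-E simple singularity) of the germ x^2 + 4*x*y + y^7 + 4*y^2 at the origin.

The Hessian of f at 0 is [[2, 4], [4, 8]] with rank 1, so corank 1. A Groebner basis of the Jacobian ideal J(f) in C{x,y} is {y^6, x + 2*y}; counting standard monomials gives mu = 6. Corank 1: A-series; mu = 6 gives A_6.

A6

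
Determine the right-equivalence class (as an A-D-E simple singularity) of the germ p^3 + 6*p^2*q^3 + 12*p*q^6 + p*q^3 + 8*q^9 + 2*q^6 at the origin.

The Hessian of f at 0 is [[0, 0], [0, 0]] with rank 0, so corank 2. A Groebner basis of the Jacobian ideal J(f) in C{p,q} is {p^3, p*q^2, 3*p^2 + q^3}; counting standard monomials gives mu = 7. Corank 2; j^3 = p^3 is a perfect cube, so E-series; the 4-jet and mu = 7 give E_7.

E7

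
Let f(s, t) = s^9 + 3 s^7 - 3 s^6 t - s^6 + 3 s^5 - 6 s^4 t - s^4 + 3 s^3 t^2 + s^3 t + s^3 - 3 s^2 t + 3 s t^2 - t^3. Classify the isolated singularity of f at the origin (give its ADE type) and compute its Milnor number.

Type E_7, Milnor number mu = 7.

The Hessian of f at 0 has rank 0. Corank 2; j^3 = (s - t)^3 is a perfect cube, so E-series; the 4-jet and mu = 7 give E_7.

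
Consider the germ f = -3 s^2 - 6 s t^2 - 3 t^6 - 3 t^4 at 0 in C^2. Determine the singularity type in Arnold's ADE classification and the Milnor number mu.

Type A_5, Milnor number mu = 5.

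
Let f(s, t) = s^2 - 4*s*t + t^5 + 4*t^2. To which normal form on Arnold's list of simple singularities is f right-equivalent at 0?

A4

The Hessian of f at 0 has rank 1. Corank 1: A-series; mu = 4 gives A_4.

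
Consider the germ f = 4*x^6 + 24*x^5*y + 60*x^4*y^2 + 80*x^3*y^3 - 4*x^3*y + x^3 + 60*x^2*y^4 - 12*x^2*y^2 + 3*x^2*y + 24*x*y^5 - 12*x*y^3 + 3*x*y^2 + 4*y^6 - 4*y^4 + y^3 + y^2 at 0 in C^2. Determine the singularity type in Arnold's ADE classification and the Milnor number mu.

Type A_2, Milnor number mu = 2.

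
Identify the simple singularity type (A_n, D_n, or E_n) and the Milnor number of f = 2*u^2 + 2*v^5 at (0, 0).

Type A4, Milnor number mu = 4.

The Hessian of f at 0 is [[4, 0], [0, 0]] with rank 1, so corank 1. A Groebner basis of the Jacobian ideal J(f) in C{u,v} is {v^4, u}; counting standard monomials gives mu = 4. Corank 1: A-series; mu = 4 gives A_4.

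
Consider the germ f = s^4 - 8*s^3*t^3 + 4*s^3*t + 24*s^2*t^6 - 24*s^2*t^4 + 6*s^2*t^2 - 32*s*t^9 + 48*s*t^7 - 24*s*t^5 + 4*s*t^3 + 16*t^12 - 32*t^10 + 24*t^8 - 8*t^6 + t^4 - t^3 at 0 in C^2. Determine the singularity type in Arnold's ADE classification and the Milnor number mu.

The Hessian of f at 0 is [[0, 0], [0, 0]] with rank 0, so corank 2. A Groebner basis of the Jacobian ideal J(f) in C{s,t} is {s^3 + 3*s^2*t, t^2}; counting standard monomials gives mu = 6. Corank 2; j^3 = -t^3 is a perfect cube, so E-series; the 4-jet and mu = 6 give E_6.

Type E6, Milnor number mu = 6.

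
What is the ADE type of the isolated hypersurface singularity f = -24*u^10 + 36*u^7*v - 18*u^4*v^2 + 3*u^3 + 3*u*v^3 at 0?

E_7

The Hessian of f at 0 has rank 0. Corank 2; j^3 = 3*u^3 is a perfect cube, so E-series; the 4-jet and mu = 7 give E_7.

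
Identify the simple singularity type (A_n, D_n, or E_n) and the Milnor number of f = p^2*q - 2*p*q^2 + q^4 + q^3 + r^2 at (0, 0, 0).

Type D_5, Milnor number mu = 5.

The Hessian of f at 0 is [[0, 0, 0], [0, 0, 0], [0, 0, 2]] with rank 1, so corank 2. A Groebner basis of the Jacobian ideal J(f) in C{p,q,r} is {p^3 + p^2/4 - q^2/4, p^2/4 + q^3 - q^2/4, p*q - q^2, r}; counting standard monomials gives mu = 5. Corank 2; j^3 = q*(p - q)^2 has shape L^2 M (L != M), so D-series; mu = 5 gives D_5.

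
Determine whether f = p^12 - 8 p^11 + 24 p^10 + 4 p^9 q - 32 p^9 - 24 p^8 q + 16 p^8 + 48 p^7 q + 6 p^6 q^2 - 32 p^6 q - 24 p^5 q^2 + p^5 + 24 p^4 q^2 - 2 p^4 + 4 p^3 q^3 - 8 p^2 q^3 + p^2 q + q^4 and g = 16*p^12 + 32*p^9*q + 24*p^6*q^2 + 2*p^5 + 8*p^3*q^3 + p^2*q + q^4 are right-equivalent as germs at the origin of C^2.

The Hessian of f at 0 has rank 0. Corank 2; j^3 = p^2*q has shape L^2 M (L != M), so D-series; mu = 5 gives D_5. The Hessian of g at 0 has rank 0. Corank 2; j^3 = p^2*q has shape L^2 M (L != M), so D-series; mu = 5 gives D_5. Both have type D_5, hence right-equivalent.

Yes.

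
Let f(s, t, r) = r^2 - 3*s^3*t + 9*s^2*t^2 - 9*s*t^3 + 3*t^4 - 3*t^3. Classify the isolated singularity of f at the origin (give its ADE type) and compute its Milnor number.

Type E7, Milnor number mu = 7.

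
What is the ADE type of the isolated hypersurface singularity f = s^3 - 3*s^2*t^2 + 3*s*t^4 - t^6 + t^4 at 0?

The Hessian of f at 0 has rank 0. Corank 2; j^3 = s^3 is a perfect cube, so E-series; the 4-jet and mu = 6 give E_6.

E_6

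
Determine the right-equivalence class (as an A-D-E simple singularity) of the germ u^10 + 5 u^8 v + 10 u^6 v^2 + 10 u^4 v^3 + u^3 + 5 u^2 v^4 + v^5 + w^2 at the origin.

E8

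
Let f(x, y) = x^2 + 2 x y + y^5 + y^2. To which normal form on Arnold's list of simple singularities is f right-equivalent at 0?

A_{4}

The Hessian of f at 0 is [[2, 2], [2, 2]] with rank 1, so corank 1. A Groebner basis of the Jacobian ideal J(f) in C{x,y} is {y^4, x + y}; counting standard monomials gives mu = 4. Corank 1: A-series; mu = 4 gives A_4.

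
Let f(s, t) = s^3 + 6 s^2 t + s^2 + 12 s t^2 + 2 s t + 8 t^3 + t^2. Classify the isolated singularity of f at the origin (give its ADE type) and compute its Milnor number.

The Hessian of f at 0 is [[2, 2], [2, 2]] with rank 1, so corank 1. A Groebner basis of the Jacobian ideal J(f) in C{s,t} is {t^2, s + t}; counting standard monomials gives mu = 2. Corank 1: A-series; mu = 2 gives A_2.

Type A2, Milnor number mu = 2.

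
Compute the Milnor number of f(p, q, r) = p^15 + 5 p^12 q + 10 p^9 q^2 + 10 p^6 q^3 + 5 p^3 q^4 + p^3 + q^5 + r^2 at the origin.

The Hessian of f at 0 has rank 1. Corank 2; j^3 = p^3 is a perfect cube, so E-series; the 5-jet and mu = 8 give E_8.

8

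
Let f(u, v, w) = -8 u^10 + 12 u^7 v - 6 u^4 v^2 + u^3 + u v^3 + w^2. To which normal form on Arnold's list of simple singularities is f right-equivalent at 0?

E7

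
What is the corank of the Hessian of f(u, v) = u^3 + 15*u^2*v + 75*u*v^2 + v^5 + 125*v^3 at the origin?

2

The Hessian at 0 is [[0, 0], [0, 0]] of rank 0; hence corank 2.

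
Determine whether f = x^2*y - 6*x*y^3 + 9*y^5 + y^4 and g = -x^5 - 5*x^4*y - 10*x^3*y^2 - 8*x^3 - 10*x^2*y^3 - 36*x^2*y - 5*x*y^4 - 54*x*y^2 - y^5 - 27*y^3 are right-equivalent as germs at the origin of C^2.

No.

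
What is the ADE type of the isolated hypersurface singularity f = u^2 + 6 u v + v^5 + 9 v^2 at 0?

A_{4}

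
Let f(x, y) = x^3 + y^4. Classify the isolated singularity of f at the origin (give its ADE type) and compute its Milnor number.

Type E_{6}, Milnor number mu = 6.

The Hessian of f at 0 has rank 0. Corank 2; j^3 = x^3 is a perfect cube, so E-series; the 4-jet and mu = 6 give E_6.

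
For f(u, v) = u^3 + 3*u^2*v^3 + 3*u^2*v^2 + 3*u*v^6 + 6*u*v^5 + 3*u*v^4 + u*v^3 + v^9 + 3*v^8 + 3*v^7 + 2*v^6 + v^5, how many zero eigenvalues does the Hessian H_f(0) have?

2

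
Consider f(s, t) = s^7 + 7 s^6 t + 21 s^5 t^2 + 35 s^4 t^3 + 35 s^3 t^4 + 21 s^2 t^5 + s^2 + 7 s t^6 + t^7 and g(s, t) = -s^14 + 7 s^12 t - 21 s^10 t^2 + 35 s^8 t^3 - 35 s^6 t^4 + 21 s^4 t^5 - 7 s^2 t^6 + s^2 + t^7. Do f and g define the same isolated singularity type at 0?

The Hessian of f at 0 has rank 1. Corank 1: A-series; mu = 6 gives A_6. The Hessian of g at 0 has rank 1. Corank 1: A-series; mu = 6 gives A_6. Both have type A_6, hence right-equivalent.

Yes.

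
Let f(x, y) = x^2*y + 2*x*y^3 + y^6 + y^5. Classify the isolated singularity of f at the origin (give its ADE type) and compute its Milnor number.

Type D_{7}, Milnor number mu = 7.

The Hessian of f at 0 has rank 0. Corank 2; j^3 = x^2*y has shape L^2 M (L != M), so D-series; mu = 7 gives D_7.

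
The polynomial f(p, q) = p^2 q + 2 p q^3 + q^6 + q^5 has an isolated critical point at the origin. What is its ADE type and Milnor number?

Type D7, Milnor number mu = 7.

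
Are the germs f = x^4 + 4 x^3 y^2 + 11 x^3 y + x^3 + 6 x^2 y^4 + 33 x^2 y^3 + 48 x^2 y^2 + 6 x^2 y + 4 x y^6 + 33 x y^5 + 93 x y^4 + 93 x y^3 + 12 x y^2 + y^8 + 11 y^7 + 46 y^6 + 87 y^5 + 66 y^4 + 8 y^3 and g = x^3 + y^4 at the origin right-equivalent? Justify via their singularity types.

The Hessian of f at 0 is [[0, 0], [0, 0]] with rank 0, so corank 2. A Groebner basis of the Jacobian ideal J(f) in C{x,y} is {3*x^2/2 + 6*x*y + y^4 + y^3/2 + 6*y^2, x^3 - 3*x^2 - 12*x*y + 7*y^3 - 12*y^2, x^2*y + 3*x^2/2 + 6*x*y - 7*y^3/2 + 6*y^2, -x^2/2 + x*y^2 - 2*x*y + 11*y^3/6 - 2*y^2}; counting standard monomials gives mu = 7. Corank 2; j^3 = (x + 2*y)^3 is a perfect cube, so E-series; the 4-jet and mu = 7 give E_7. The Hessian of g at 0 is [[0, 0], [0, 0]] with rank 0, so corank 2. A Groebner basis of the Jacobian ideal J(g) in C{x,y} is {y^3, x^2}; counting standard monomials gives mu = 6. Corank 2; j^3 = x^3 is a perfect cube, so E-series; the 4-jet and mu = 6 give E_6. f is E_7 but g is E_6, hence not right-equivalent.

No.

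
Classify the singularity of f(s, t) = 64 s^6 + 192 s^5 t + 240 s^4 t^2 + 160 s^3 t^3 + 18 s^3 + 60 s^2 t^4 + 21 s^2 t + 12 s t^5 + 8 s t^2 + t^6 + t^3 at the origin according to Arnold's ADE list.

The Hessian of f at 0 has rank 0. Corank 2; j^3 = (2*s + t)*(3*s + t)^2 has shape L^2 M (L != M), so D-series; mu = 7 gives D_7.

D_7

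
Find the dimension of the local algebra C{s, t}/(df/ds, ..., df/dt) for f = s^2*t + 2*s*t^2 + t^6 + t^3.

7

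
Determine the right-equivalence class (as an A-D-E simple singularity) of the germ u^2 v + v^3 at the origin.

The Hessian of f at 0 is [[0, 0], [0, 0]] with rank 0, so corank 2. A Groebner basis of the Jacobian ideal J(f) in C{u,v} is {v^3, u^2 + 3*v^2, u*v}; counting standard monomials gives mu = 4. Corank 2; j^3 = v*(u^2 + v^2) splits into three distinct lines over C (the quadratic factor has nonzero discriminant), so D_4.

D_{4}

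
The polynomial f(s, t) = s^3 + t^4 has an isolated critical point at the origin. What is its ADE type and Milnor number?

Type E_{6}, Milnor number mu = 6.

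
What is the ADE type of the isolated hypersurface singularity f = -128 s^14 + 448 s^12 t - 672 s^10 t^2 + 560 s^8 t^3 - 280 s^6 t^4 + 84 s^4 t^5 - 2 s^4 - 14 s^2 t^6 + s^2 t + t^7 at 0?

The Hessian of f at 0 is [[0, 0], [0, 0]] with rank 0, so corank 2. A Groebner basis of the Jacobian ideal J(f) in C{s,t} is {s^2/7 + t^6, s^3, s*t}; counting standard monomials gives mu = 8. Corank 2; j^3 = s^2*t has shape L^2 M (L != M), so D-series; mu = 8 gives D_8.

D8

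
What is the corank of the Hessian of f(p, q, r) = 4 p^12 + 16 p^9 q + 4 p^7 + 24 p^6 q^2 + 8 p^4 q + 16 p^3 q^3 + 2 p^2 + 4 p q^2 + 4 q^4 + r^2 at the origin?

The Hessian at 0 is [[4, 0, 0], [0, 0, 0], [0, 0, 2]] of rank 2; hence corank 1.

1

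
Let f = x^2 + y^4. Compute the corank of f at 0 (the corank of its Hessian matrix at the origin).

Hessian at 0 has rank 1.

1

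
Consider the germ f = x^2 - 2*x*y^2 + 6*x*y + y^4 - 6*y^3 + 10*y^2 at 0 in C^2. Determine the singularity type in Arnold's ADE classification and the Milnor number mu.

The Hessian of f at 0 has rank 2. Corank 0: nondegenerate Morse point, so A_1.

Type A_1, Milnor number mu = 1.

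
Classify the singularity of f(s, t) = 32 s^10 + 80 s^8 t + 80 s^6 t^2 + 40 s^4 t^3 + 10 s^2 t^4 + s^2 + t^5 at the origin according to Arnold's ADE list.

The Hessian of f at 0 has rank 1. Corank 1: A-series; mu = 4 gives A_4.

A4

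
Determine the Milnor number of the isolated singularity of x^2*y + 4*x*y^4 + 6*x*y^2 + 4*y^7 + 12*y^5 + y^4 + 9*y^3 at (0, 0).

5

The Hessian of f at 0 has rank 0. Corank 2; j^3 = y*(x + 3*y)^2 has shape L^2 M (L != M), so D-series; mu = 5 gives D_5.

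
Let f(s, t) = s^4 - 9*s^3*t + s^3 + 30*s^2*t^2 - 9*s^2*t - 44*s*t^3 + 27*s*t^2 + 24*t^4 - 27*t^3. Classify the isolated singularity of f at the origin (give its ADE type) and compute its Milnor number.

Type E_{7}, Milnor number mu = 7.

The Hessian of f at 0 has rank 0. Corank 2; j^3 = (s - 3*t)^3 is a perfect cube, so E-series; the 4-jet and mu = 7 give E_7.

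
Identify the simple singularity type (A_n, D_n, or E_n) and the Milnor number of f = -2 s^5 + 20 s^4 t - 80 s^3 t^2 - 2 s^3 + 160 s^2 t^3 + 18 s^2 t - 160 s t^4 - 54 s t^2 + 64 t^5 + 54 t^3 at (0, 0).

Type E_{8}, Milnor number mu = 8.

The Hessian of f at 0 has rank 0. Corank 2; j^3 = -2*(s - 3*t)^3 is a perfect cube, so E-series; the 5-jet and mu = 8 give E_8.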